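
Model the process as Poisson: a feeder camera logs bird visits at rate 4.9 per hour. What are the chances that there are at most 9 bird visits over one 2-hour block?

Over the interval, μ = 4.9 × 2 = 9.8 (a 2-hour block = 2 hours).
P(N ≤ 9) = Σ_{j=0}^{9} e^(−μ) μ^j/j! ≈ 0.4832.

0.4832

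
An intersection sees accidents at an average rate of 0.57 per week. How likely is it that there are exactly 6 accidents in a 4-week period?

0.0200

Over the interval, μ = 0.57 × 4 = 2.28 (a 4-week period = 4 weeks).
P(N = 6) = e^(−μ) μ^6/6! = e^(−2.28) · 2.28^6/720 ≈ 0.0200.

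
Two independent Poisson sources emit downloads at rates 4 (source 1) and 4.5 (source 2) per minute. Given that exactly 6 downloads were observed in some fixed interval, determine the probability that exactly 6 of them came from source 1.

0.0109

Given the total, each event is independently from source 1 with probability p = λ_1/(λ_1+λ_2) = 4/8.5 ≈ 0.4706.
So K ~ Binomial(6, 4/8.5): P(K = 6) = C(6,6) · (4/8.5)^6 · (4.5/8.5)^0 ≈ 0.0109.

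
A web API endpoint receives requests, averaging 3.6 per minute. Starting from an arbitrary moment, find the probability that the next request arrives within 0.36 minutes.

Inter-arrival times are exponential with rate λ = 3.6 per minute.
P(T ≤ 0.36) = 1 − e^(−λt) = 1 − e^(−3.6 × 0.36) = 1 − e^(−1.296) ≈ 0.7264.

0.7264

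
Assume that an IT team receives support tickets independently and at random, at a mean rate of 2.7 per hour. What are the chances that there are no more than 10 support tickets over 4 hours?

Over the interval, μ = 2.7 × 4 = 10.8 (4 hours).
P(N ≤ 10) = Σ_{j=0}^{10} e^(−μ) μ^j/j! ≈ 0.4840.

0.4840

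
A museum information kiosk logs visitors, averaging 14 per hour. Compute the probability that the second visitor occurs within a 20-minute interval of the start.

Over the interval, μ = 14 × 1/3 ≈ 4.66667 (a 20-minute interval = 1/3 hours).
The second arrival falls in the interval iff at least 2 events occur there: P(S_2 ≤ t) = P(N ≥ 2) = 1 − P(N ≤ 1) ≈ 0.9467.

0.9467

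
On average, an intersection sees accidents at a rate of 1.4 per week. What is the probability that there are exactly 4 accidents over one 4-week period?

0.1515

Over the interval, μ = 1.4 × 4 = 5.6 (a 4-week period = 4 weeks).
P(N = 4) = e^(−μ) μ^4/4! = e^(−5.6) · 5.6^4/24 ≈ 0.1515.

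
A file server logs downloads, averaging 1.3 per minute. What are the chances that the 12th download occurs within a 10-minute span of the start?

0.6468

Over the interval, μ = 1.3 × 10 = 13 (a 10-minute span = 10 minutes).
The 12th arrival falls in the interval iff at least 12 events occur there: P(S_12 ≤ t) = P(N ≥ 12) = 1 − P(N ≤ 11) ≈ 0.6468.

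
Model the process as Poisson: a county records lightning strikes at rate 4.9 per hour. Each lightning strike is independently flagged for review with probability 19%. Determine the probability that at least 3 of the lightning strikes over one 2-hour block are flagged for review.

Thinning: the lightning strikes that are flagged for review themselves form a Poisson process with rate 0.19 × 4.9 = 0.931 per hour.
Over the interval, μ = 0.931 × 2 = 1.862 (a 2-hour block = 2 hours).
P(N ≥ 3) = 1 − P(N ≤ 2) ≈ 0.2860.

0.2860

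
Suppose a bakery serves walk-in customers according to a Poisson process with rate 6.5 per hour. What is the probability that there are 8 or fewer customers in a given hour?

0.7916

With mean μ = 6.5 per hour,
P(N ≤ 8) = Σ_{j=0}^{8} e^(−μ) μ^j/j! ≈ 0.7916.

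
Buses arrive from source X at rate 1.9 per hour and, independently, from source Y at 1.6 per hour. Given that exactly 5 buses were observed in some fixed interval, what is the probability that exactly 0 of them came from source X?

0.0200

Given the total, each event is independently from source X with probability p = λ_X/(λ_X+λ_Y) = 1.9/3.5 ≈ 0.5429.
So K ~ Binomial(5, 1.9/3.5): P(K = 0) = C(5,0) · (1.9/3.5)^0 · (1.6/3.5)^5 ≈ 0.0200.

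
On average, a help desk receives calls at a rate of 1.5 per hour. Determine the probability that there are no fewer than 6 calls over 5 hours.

Over the interval, μ = 1.5 × 5 = 7.5 (5 hours).
P(N ≥ 6) = 1 − P(N ≤ 5) = 1 − Σ_{j=0}^{5} e^(−μ) μ^j/j! ≈ 0.7586.

0.7586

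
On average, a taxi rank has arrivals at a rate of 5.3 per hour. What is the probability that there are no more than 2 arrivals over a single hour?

With mean μ = 5.3 per hour,
P(N ≤ 2) = Σ_{j=0}^{2} e^(−μ) μ^j/j! ≈ 0.1016.

0.1016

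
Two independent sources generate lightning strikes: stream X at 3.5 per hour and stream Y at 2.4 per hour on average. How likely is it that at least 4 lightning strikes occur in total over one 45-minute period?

0.6449

Independent Poisson processes superpose: combined rate λ = 3.5 + 2.4 = 5.9 per hour.
Over the interval, μ = 5.9 × 0.75 = 4.425 (a 45-minute period = 0.75 hours).
P(N ≥ 4) = 1 − P(N ≤ 3) ≈ 0.6449.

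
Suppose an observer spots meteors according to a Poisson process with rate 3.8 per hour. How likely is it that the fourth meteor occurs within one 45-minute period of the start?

0.3192

Over the interval, μ = 3.8 × 0.75 = 2.85 (a 45-minute period = 0.75 hours).
The fourth arrival falls in the interval iff at least 4 events occur there: P(S_4 ≤ t) = P(N ≥ 4) = 1 − P(N ≤ 3) ≈ 0.3192.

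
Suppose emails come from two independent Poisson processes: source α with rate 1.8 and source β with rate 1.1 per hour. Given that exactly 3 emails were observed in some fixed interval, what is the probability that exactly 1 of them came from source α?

0.2679

Given the total, each event is independently from source α with probability p = λ_α/(λ_α+λ_β) = 1.8/2.9 ≈ 0.6207.
So K ~ Binomial(3, 1.8/2.9): P(K = 1) = C(3,1) · (1.8/2.9)^1 · (1.1/2.9)^2 ≈ 0.2679.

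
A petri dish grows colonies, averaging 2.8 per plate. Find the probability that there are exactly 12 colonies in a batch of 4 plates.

Over the interval, μ = 2.8 × 4 = 11.2 (a batch of 4 plates = 4 plates).
P(N = 12) = e^(−μ) μ^12/12! = e^(−11.2) · 11.2^12/479001600 ≈ 0.1112.

0.1112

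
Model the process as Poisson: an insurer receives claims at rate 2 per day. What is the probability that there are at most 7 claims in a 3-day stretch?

0.7440

Over the interval, μ = 2 × 3 = 6 (a 3-day stretch = 3 days).
P(N ≤ 7) = Σ_{j=0}^{7} e^(−μ) μ^j/j! ≈ 0.7440.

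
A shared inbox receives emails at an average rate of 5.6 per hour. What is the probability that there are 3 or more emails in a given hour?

With mean μ = 5.6 per hour,
P(N ≥ 3) = 1 − P(N ≤ 2) = 1 − Σ_{j=0}^{2} e^(−μ) μ^j/j! ≈ 0.9176.

0.9176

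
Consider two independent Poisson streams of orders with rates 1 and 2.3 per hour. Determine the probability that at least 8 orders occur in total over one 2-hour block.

Independent Poisson processes superpose: combined rate λ = 1 + 2.3 = 3.3 per hour.
Over the interval, μ = 3.3 × 2 = 6.6 (a 2-hour block = 2 hours).
P(N ≥ 8) = 1 − P(N ≤ 7) ≈ 0.3419.

0.3419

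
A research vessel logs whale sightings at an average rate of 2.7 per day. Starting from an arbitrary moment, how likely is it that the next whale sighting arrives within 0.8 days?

0.8847

Inter-arrival times are exponential with rate λ = 2.7 per day.
P(T ≤ 0.8) = 1 − e^(−λt) = 1 − e^(−2.7 × 0.8) = 1 − e^(−2.16) ≈ 0.8847.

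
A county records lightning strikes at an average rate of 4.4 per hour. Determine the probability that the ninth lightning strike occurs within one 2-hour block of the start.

Over the interval, μ = 4.4 × 2 = 8.8 (a 2-hour block = 2 hours).
The ninth arrival falls in the interval iff at least 9 events occur there: P(S_9 ≤ t) = P(N ≥ 9) = 1 − P(N ≤ 8) ≈ 0.5177.

0.5177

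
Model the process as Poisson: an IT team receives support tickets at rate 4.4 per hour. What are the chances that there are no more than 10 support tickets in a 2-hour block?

Over the interval, μ = 4.4 × 2 = 8.8 (a 2-hour block = 2 hours).
P(N ≤ 10) = Σ_{j=0}^{10} e^(−μ) μ^j/j! ≈ 0.7294.

0.7294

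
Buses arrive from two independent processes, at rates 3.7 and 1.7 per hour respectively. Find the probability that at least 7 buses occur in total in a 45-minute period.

Independent Poisson processes superpose: combined rate λ = 3.7 + 1.7 = 5.4 per hour.
Over the interval, μ = 5.4 × 0.75 = 4.05 (a 45-minute period = 0.75 hours).
P(N ≥ 7) = 1 − P(N ≤ 6) ≈ 0.1159.

0.1159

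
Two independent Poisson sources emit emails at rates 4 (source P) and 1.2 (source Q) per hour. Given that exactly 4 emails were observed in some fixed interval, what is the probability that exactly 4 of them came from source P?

0.3501

Given the total, each event is independently from source P with probability p = λ_P/(λ_P+λ_Q) = 4/5.2 ≈ 0.7692.
So K ~ Binomial(4, 4/5.2): P(K = 4) = C(4,4) · (4/5.2)^4 · (1.2/5.2)^0 ≈ 0.3501.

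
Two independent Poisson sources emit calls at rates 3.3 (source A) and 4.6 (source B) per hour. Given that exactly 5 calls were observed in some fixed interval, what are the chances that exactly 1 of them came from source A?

Given the total, each event is independently from source A with probability p = λ_A/(λ_A+λ_B) = 3.3/7.9 ≈ 0.4177.
So K ~ Binomial(5, 3.3/7.9): P(K = 1) = C(5,1) · (3.3/7.9)^1 · (4.6/7.9)^4 ≈ 0.2401.

0.2401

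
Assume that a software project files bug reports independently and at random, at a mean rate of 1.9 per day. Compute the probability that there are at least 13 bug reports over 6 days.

0.3558

Over the interval, μ = 1.9 × 6 = 11.4 (6 days).
P(N ≥ 13) = 1 − P(N ≤ 12) = 1 − Σ_{j=0}^{12} e^(−μ) μ^j/j! ≈ 0.3558.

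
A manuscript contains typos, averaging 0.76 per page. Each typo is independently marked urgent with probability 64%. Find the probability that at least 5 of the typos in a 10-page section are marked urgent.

Thinning: the typos that are marked urgent themselves form a Poisson process with rate 0.64 × 0.76 = 0.4864 per page.
Over the interval, μ = 0.4864 × 10 = 4.864 (a 10-page section = 10 pages).
P(N ≥ 5) = 1 − P(N ≤ 4) ≈ 0.5353.

0.5353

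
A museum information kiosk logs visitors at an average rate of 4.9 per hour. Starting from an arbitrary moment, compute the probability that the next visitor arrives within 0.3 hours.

0.7701

Inter-arrival times are exponential with rate λ = 4.9 per hour.
P(T ≤ 0.3) = 1 − e^(−λt) = 1 − e^(−4.9 × 0.3) = 1 − e^(−1.47) ≈ 0.7701.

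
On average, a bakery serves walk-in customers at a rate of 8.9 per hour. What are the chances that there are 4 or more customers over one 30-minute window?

Over the interval, μ = 8.9 × 0.5 = 4.45 (a 30-minute window = 0.5 hours).
P(N ≥ 4) = 1 − P(N ≤ 3) = 1 − Σ_{j=0}^{3} e^(−μ) μ^j/j! ≈ 0.6492.

0.6492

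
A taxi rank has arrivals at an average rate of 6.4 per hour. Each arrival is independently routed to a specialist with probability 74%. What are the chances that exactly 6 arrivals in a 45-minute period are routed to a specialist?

Thinning: the arrivals that are routed to a specialist themselves form a Poisson process with rate 0.74 × 6.4 = 4.736 per hour.
Over the interval, μ = 4.736 × 0.75 = 3.552 (a 45-minute period = 0.75 hours).
P(N = 6) = e^(−3.552) · 3.552^6/6! ≈ 0.0800.

0.0800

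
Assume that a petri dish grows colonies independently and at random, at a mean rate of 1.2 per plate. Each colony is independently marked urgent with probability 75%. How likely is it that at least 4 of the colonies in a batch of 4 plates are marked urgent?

0.4848

Thinning: the colonies that are marked urgent themselves form a Poisson process with rate 0.75 × 1.2 = 0.9 per plate.
Over the interval, μ = 0.9 × 4 = 3.6 (a batch of 4 plates = 4 plates).
P(N ≥ 4) = 1 − P(N ≤ 3) ≈ 0.4848.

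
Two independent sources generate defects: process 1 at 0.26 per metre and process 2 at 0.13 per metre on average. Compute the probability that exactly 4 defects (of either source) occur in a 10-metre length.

0.1951

Independent Poisson processes superpose: combined rate λ = 0.26 + 0.13 = 0.39 per metre.
Over the interval, μ = 0.39 × 10 = 3.9 (a 10-metre length = 10 metres).
P(N = 4) = e^(−3.9) · 3.9^4/4! ≈ 0.1951.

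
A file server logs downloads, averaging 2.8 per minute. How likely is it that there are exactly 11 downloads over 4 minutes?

Over the interval, μ = 2.8 × 4 = 11.2 (4 minutes).
P(N = 11) = e^(−μ) μ^11/11! = e^(−11.2) · 11.2^11/39916800 ≈ 0.1192.

0.1192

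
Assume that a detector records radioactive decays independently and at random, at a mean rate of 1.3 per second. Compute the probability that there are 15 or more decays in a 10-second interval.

Over the interval, μ = 1.3 × 10 = 13 (a 10-second interval = 10 seconds).
P(N ≥ 15) = 1 − P(N ≤ 14) = 1 − Σ_{j=0}^{14} e^(−μ) μ^j/j! ≈ 0.3249.

0.3249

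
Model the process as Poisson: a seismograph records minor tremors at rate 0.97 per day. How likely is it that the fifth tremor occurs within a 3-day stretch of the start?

0.1698

Over the interval, μ = 0.97 × 3 = 2.91 (a 3-day stretch = 3 days).
The fifth arrival falls in the interval iff at least 5 events occur there: P(S_5 ≤ t) = P(N ≥ 5) = 1 − P(N ≤ 4) ≈ 0.1698.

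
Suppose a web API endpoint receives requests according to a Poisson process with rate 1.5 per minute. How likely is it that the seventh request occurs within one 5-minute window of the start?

Over the interval, μ = 1.5 × 5 = 7.5 (a 5-minute window = 5 minutes).
The seventh arrival falls in the interval iff at least 7 events occur there: P(S_7 ≤ t) = P(N ≥ 7) = 1 − P(N ≤ 6) ≈ 0.6218.

0.6218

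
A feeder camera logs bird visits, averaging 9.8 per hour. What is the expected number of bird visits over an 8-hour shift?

78.4

E[N] = λt = 9.8 × 8 = 78.4 (an 8-hour shift = 8 hours).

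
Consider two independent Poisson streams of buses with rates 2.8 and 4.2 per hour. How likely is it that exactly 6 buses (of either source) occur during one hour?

Independent Poisson processes superpose: combined rate λ = 2.8 + 4.2 = 7 per hour.
So μ = 7.
P(N = 6) = e^(−7) · 7^6/6! ≈ 0.1490.

0.1490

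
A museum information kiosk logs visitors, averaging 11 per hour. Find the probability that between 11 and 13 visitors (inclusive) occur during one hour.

With mean μ = 11 per hour,
P(11 ≤ N ≤ 13) = Σ_{j=11}^{13} e^(−11) · 11^j/j! ≈ 0.3214.

0.3214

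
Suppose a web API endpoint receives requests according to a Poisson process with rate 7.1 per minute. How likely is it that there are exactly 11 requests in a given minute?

With mean μ = 7.1 per minute,
P(N = 11) = e^(−μ) μ^11/11! = e^(−7.1) · 7.1^11/39916800 ≈ 0.0478.

0.0478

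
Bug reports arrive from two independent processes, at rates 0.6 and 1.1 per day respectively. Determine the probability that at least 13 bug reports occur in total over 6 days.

0.2278

Independent Poisson processes superpose: combined rate λ = 0.6 + 1.1 = 1.7 per day.
Over the interval, μ = 1.7 × 6 = 10.2 (6 days).
P(N ≥ 13) = 1 − P(N ≤ 12) ≈ 0.2278.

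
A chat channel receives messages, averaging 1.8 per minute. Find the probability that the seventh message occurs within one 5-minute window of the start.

Over the interval, μ = 1.8 × 5 = 9 (a 5-minute window = 5 minutes).
The seventh arrival falls in the interval iff at least 7 events occur there: P(S_7 ≤ t) = P(N ≥ 7) = 1 − P(N ≤ 6) ≈ 0.7932.

0.7932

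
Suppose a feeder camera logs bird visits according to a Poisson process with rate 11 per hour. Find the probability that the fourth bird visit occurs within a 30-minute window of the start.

Over the interval, μ = 11 × 0.5 = 5.5 (a 30-minute window = 0.5 hours).
The fourth arrival falls in the interval iff at least 4 events occur there: P(S_4 ≤ t) = P(N ≥ 4) = 1 − P(N ≤ 3) ≈ 0.7983.

0.7983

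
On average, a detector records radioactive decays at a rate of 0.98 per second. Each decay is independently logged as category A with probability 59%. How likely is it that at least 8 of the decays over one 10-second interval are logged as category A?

0.2266

Thinning: the decays that are logged as category A themselves form a Poisson process with rate 0.59 × 0.98 = 0.5782 per second.
Over the interval, μ = 0.5782 × 10 = 5.782 (a 10-second interval = 10 seconds).
P(N ≥ 8) = 1 − P(N ≤ 7) ≈ 0.2266.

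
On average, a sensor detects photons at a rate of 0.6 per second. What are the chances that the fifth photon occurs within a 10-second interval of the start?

0.7149

Over the interval, μ = 0.6 × 10 = 6 (a 10-second interval = 10 seconds).
The fifth arrival falls in the interval iff at least 5 events occur there: P(S_5 ≤ t) = P(N ≥ 5) = 1 − P(N ≤ 4) ≈ 0.7149.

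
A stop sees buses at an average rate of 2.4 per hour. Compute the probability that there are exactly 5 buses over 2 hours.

Over the interval, μ = 2.4 × 2 = 4.8 (2 hours).
P(N = 5) = e^(−μ) μ^5/5! = e^(−4.8) · 4.8^5/120 ≈ 0.1747.

0.1747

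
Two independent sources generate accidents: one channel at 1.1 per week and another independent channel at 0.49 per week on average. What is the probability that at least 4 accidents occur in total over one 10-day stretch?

Independent Poisson processes superpose: combined rate λ = 1.1 + 0.49 = 1.59 per week.
Over the interval, μ = 1.59 × 10/7 ≈ 2.27143 (a 10-day stretch = 10/7 weeks).
P(N ≥ 4) = 1 − P(N ≤ 3) ≈ 0.1949.

0.1949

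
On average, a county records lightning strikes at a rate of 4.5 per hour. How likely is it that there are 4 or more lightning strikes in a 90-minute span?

0.9042

Over the interval, μ = 4.5 × 1.5 = 6.75 (a 90-minute span = 1.5 hours).
P(N ≥ 4) = 1 − P(N ≤ 3) = 1 − Σ_{j=0}^{3} e^(−μ) μ^j/j! ≈ 0.9042.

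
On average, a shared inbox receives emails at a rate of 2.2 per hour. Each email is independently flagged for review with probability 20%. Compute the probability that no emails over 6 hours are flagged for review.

Thinning: the emails that are flagged for review themselves form a Poisson process with rate 0.2 × 2.2 = 0.44 per hour.
Over the interval, μ = 0.44 × 6 = 2.64 (6 hours).
P(N = 0) = e^(−2.64) · 2.64^0/0! ≈ 0.0714.

0.0714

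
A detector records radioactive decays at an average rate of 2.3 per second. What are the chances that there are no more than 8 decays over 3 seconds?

0.7420

Over the interval, μ = 2.3 × 3 = 6.9 (3 seconds).
P(N ≤ 8) = Σ_{j=0}^{8} e^(−μ) μ^j/j! ≈ 0.7420.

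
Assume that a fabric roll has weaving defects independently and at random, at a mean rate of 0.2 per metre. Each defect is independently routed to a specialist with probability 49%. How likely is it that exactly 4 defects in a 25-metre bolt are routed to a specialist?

Thinning: the defects that are routed to a specialist themselves form a Poisson process with rate 0.49 × 0.2 = 0.098 per metre.
Over the interval, μ = 0.098 × 25 = 2.45 (a 25-metre bolt = 25 metres).
P(N = 4) = e^(−2.45) · 2.45^4/4! ≈ 0.1295.

0.1295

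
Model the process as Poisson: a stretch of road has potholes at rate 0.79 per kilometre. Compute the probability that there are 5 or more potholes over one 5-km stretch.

0.3614

Over the interval, μ = 0.79 × 5 = 3.95 (a 5-km stretch = 5 kilometres).
P(N ≥ 5) = 1 − P(N ≤ 4) = 1 − Σ_{j=0}^{4} e^(−μ) μ^j/j! ≈ 0.3614.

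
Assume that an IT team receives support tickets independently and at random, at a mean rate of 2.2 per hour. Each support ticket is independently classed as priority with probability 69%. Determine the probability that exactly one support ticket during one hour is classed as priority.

Thinning: the support tickets that are classed as priority themselves form a Poisson process with rate 0.69 × 2.2 = 1.518 per hour.
So μ = 1.518.
P(N = 1) = e^(−1.518) · 1.518^1/1! ≈ 0.3327.

0.3327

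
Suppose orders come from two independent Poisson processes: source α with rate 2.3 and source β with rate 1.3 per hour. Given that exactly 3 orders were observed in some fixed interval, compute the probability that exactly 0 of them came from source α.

0.0471

Given the total, each event is independently from source α with probability p = λ_α/(λ_α+λ_β) = 2.3/3.6 ≈ 0.6389.
So K ~ Binomial(3, 2.3/3.6): P(K = 0) = C(3,0) · (2.3/3.6)^0 · (1.3/3.6)^3 ≈ 0.0471.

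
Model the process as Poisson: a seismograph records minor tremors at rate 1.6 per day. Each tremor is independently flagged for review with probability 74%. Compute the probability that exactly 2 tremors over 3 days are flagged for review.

0.1808

Thinning: the tremors that are flagged for review themselves form a Poisson process with rate 0.74 × 1.6 = 1.184 per day.
Over the interval, μ = 1.184 × 3 = 3.552 (3 days).
P(N = 2) = e^(−3.552) · 3.552^2/2! ≈ 0.1808.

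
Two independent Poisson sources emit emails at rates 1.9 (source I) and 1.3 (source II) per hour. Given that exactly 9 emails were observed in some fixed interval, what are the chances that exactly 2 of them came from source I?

Given the total, each event is independently from source I with probability p = λ_I/(λ_I+λ_II) = 1.9/3.2 ≈ 0.5937.
So K ~ Binomial(9, 1.9/3.2): P(K = 2) = C(9,2) · (1.9/3.2)^2 · (1.3/3.2)^7 ≈ 0.0232.

0.0232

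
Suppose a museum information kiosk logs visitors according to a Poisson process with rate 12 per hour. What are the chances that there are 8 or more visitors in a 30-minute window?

0.2560

Over the interval, μ = 12 × 0.5 = 6 (a 30-minute window = 0.5 hours).
P(N ≥ 8) = 1 − P(N ≤ 7) = 1 − Σ_{j=0}^{7} e^(−μ) μ^j/j! ≈ 0.2560.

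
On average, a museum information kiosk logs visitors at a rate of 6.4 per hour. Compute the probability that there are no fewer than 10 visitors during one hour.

With mean μ = 6.4 per hour,
P(N ≥ 10) = 1 − P(N ≤ 9) = 1 − Σ_{j=0}^{9} e^(−μ) μ^j/j! ≈ 0.1142.

0.1142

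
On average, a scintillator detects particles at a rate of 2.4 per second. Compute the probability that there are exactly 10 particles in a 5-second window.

Over the interval, μ = 2.4 × 5 = 12 (a 5-second window = 5 seconds).
P(N = 10) = e^(−μ) μ^10/10! = e^(−12) · 12^10/3628800 ≈ 0.1048.

0.1048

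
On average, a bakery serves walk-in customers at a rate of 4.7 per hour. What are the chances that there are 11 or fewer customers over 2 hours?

0.7626

Over the interval, μ = 4.7 × 2 = 9.4 (2 hours).
P(N ≤ 11) = Σ_{j=0}^{11} e^(−μ) μ^j/j! ≈ 0.7626.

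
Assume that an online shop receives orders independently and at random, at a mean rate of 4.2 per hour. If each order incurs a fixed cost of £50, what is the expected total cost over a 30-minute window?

£105

E[N] = 4.2 × 0.5 = 2.1 (a 30-minute window = 0.5 hours); E[cost] = 2.1 × £50 = £105.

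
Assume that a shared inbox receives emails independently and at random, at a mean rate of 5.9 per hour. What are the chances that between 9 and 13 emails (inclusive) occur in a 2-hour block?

0.5339

Over the interval, μ = 5.9 × 2 = 11.8 (a 2-hour block = 2 hours).
P(9 ≤ N ≤ 13) = Σ_{j=9}^{13} e^(−11.8) · 11.8^j/j! ≈ 0.5339.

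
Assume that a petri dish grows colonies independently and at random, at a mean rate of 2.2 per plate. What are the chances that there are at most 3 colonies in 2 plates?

Over the interval, μ = 2.2 × 2 = 4.4 (2 plates).
P(N ≤ 3) = Σ_{j=0}^{3} e^(−μ) μ^j/j! ≈ 0.3594.

0.3594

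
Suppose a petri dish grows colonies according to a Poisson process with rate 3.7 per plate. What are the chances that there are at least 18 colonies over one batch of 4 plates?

0.2344

Over the interval, μ = 3.7 × 4 = 14.8 (a batch of 4 plates = 4 plates).
P(N ≥ 18) = 1 − P(N ≤ 17) = 1 − Σ_{j=0}^{17} e^(−μ) μ^j/j! ≈ 0.2344.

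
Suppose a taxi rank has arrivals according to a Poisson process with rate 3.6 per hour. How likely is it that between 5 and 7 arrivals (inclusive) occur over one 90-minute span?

0.4483

Over the interval, μ = 3.6 × 1.5 = 5.4 (a 90-minute span = 1.5 hours).
P(5 ≤ N ≤ 7) = Σ_{j=5}^{7} e^(−5.4) · 5.4^j/j! ≈ 0.4483.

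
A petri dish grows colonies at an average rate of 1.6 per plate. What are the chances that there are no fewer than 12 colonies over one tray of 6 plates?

0.2588

Over the interval, μ = 1.6 × 6 = 9.6 (a tray of 6 plates = 6 plates).
P(N ≥ 12) = 1 − P(N ≤ 11) = 1 − Σ_{j=0}^{11} e^(−μ) μ^j/j! ≈ 0.2588.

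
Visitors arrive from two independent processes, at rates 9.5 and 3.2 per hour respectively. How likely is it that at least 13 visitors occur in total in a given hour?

0.5036

Independent Poisson processes superpose: combined rate λ = 9.5 + 3.2 = 12.7 per hour.
So μ = 12.7.
P(N ≥ 13) = 1 − P(N ≤ 12) ≈ 0.5036.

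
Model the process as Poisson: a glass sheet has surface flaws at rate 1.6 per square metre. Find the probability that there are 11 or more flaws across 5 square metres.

Over the interval, μ = 1.6 × 5 = 8 (5 square metres).
P(N ≥ 11) = 1 − P(N ≤ 10) = 1 − Σ_{j=0}^{10} e^(−μ) μ^j/j! ≈ 0.1841.

0.1841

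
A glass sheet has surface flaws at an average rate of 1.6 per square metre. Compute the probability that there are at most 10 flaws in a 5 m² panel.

0.8159

Over the interval, μ = 1.6 × 5 = 8 (a 5 m² panel = 5 square metres).
P(N ≤ 10) = Σ_{j=0}^{10} e^(−μ) μ^j/j! ≈ 0.8159.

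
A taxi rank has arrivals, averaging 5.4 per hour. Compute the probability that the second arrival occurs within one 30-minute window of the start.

0.7513

Over the interval, μ = 5.4 × 0.5 = 2.7 (a 30-minute window = 0.5 hours).
The second arrival falls in the interval iff at least 2 events occur there: P(S_2 ≤ t) = P(N ≥ 2) = 1 − P(N ≤ 1) ≈ 0.7513.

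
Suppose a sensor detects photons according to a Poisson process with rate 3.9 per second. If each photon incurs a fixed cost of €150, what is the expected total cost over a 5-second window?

E[N] = 3.9 × 5 = 19.5 (a 5-second window = 5 seconds); E[cost] = 19.5 × €150 = €2925.

€2925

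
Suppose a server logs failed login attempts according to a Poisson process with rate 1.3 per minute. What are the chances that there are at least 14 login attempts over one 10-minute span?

Over the interval, μ = 1.3 × 10 = 13 (a 10-minute span = 10 minutes).
P(N ≥ 14) = 1 − P(N ≤ 13) = 1 − Σ_{j=0}^{13} e^(−μ) μ^j/j! ≈ 0.4270.

0.4270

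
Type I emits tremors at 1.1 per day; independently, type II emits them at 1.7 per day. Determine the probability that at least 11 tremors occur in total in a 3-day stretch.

Independent Poisson processes superpose: combined rate λ = 1.1 + 1.7 = 2.8 per day.
Over the interval, μ = 2.8 × 3 = 8.4 (a 3-day stretch = 3 days).
P(N ≥ 11) = 1 − P(N ≤ 10) ≈ 0.2257.

0.2257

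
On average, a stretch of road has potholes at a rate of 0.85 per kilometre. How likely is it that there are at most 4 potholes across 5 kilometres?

0.5801

Over the interval, μ = 0.85 × 5 = 4.25 (5 kilometres).
P(N ≤ 4) = Σ_{j=0}^{4} e^(−μ) μ^j/j! ≈ 0.5801.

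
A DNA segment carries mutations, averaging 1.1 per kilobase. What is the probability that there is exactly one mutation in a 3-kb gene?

0.1217

Over the interval, μ = 1.1 × 3 = 3.3 (a 3-kb gene = 3 kilobases).
P(N = 1) = e^(−μ) μ^1/1! = e^(−3.3) · 3.3^1/1 ≈ 0.1217.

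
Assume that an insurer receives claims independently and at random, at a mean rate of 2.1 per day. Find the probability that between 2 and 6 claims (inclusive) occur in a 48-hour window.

Over the interval, μ = 2.1 × 2 = 4.2 (a 48-hour window = 2 days).
P(2 ≤ N ≤ 6) = Σ_{j=2}^{6} e^(−4.2) · 4.2^j/j! ≈ 0.7895.

0.7895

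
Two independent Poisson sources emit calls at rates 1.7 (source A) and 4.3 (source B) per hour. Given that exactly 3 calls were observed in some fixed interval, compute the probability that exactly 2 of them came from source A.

Given the total, each event is independently from source A with probability p = λ_A/(λ_A+λ_B) = 1.7/6 ≈ 0.2833.
So K ~ Binomial(3, 1.7/6): P(K = 2) = C(3,2) · (1.7/6)^2 · (4.3/6)^1 ≈ 0.1726.

0.1726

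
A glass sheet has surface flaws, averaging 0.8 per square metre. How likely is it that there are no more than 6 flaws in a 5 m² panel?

0.8893

Over the interval, μ = 0.8 × 5 = 4 (a 5 m² panel = 5 square metres).
P(N ≤ 6) = Σ_{j=0}^{6} e^(−μ) μ^j/j! ≈ 0.8893.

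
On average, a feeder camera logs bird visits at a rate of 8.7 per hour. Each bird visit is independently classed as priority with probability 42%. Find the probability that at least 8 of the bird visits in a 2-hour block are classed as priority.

0.4471

Thinning: the bird visits that are classed as priority themselves form a Poisson process with rate 0.42 × 8.7 = 3.654 per hour.
Over the interval, μ = 3.654 × 2 = 7.308 (a 2-hour block = 2 hours).
P(N ≥ 8) = 1 − P(N ≤ 7) ≈ 0.4471.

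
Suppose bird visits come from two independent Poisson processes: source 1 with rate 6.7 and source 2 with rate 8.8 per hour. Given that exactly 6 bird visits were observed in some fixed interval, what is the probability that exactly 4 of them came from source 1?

0.1688

Given the total, each event is independently from source 1 with probability p = λ_1/(λ_1+λ_2) = 6.7/15.5 ≈ 0.4323.
So K ~ Binomial(6, 6.7/15.5): P(K = 4) = C(6,4) · (6.7/15.5)^4 · (8.8/15.5)^2 ≈ 0.1688.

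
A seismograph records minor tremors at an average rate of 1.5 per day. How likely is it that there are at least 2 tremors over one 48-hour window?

0.8009

Over the interval, μ = 1.5 × 2 = 3 (a 48-hour window = 2 days).
P(N ≥ 2) = 1 − P(N ≤ 1) = 1 − Σ_{j=0}^{1} e^(−μ) μ^j/j! ≈ 0.8009.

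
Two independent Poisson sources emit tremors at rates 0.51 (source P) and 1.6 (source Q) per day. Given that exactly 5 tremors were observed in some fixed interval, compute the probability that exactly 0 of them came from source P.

Given the total, each event is independently from source P with probability p = λ_P/(λ_P+λ_Q) = 0.51/2.11 ≈ 0.2417.
So K ~ Binomial(5, 0.51/2.11): P(K = 0) = C(5,0) · (0.51/2.11)^0 · (1.6/2.11)^5 ≈ 0.2507.

0.2507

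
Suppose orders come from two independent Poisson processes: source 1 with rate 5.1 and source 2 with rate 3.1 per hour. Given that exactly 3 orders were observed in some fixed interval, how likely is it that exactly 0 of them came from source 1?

0.0540

Given the total, each event is independently from source 1 with probability p = λ_1/(λ_1+λ_2) = 5.1/8.2 ≈ 0.6220.
So K ~ Binomial(3, 5.1/8.2): P(K = 0) = C(3,0) · (5.1/8.2)^0 · (3.1/8.2)^3 ≈ 0.0540.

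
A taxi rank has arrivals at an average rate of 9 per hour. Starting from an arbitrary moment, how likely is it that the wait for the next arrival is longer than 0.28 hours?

0.0805

The wait for the next event is exponential with rate λ = 9 per hour.
P(T > 0.28) = e^(−λt) = e^(−9 × 0.28) = e^(−2.52) ≈ 0.0805.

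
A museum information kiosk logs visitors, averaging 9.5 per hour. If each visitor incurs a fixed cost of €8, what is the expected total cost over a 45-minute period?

E[N] = 9.5 × 0.75 = 7.125 (a 45-minute period = 0.75 hours); E[cost] = 7.125 × €8 = €57.

€57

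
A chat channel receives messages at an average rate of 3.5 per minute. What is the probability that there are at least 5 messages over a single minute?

With mean μ = 3.5 per minute,
P(N ≥ 5) = 1 − P(N ≤ 4) = 1 − Σ_{j=0}^{4} e^(−μ) μ^j/j! ≈ 0.2746.

0.2746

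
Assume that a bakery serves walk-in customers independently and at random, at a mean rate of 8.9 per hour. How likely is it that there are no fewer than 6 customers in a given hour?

With mean μ = 8.9 per hour,
P(N ≥ 6) = 1 − P(N ≤ 5) = 1 − Σ_{j=0}^{5} e^(−μ) μ^j/j! ≈ 0.8781.

0.8781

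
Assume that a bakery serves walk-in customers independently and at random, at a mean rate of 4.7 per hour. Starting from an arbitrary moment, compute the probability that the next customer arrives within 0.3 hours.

0.7559

Inter-arrival times are exponential with rate λ = 4.7 per hour.
P(T ≤ 0.3) = 1 − e^(−λt) = 1 − e^(−4.7 × 0.3) = 1 − e^(−1.41) ≈ 0.7559.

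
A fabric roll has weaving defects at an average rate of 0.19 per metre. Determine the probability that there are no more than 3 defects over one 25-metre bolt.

Over the interval, μ = 0.19 × 25 = 4.75 (a 25-metre bolt = 25 metres).
P(N ≤ 3) = Σ_{j=0}^{3} e^(−μ) μ^j/j! ≈ 0.3019.

0.3019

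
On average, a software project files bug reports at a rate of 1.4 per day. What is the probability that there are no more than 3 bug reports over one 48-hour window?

0.6919

Over the interval, μ = 1.4 × 2 = 2.8 (a 48-hour window = 2 days).
P(N ≤ 3) = Σ_{j=0}^{3} e^(−μ) μ^j/j! ≈ 0.6919.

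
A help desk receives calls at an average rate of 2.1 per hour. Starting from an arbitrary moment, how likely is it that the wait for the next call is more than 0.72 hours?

0.2205

The wait for the next event is exponential with rate λ = 2.1 per hour.
P(T > 0.72) = e^(−λt) = e^(−2.1 × 0.72) = e^(−1.512) ≈ 0.2205.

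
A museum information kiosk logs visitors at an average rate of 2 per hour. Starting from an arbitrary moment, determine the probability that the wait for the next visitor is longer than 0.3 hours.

0.5488

The wait for the next event is exponential with rate λ = 2 per hour.
P(T > 0.3) = e^(−λt) = e^(−2 × 0.3) = e^(−0.6) ≈ 0.5488.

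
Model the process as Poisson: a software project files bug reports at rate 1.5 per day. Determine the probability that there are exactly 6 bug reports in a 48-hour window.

0.0504

Over the interval, μ = 1.5 × 2 = 3 (a 48-hour window = 2 days).
P(N = 6) = e^(−μ) μ^6/6! = e^(−3) · 3^6/720 ≈ 0.0504.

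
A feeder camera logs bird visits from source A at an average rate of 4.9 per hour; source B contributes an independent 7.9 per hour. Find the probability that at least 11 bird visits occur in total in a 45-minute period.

0.3671

Independent Poisson processes superpose: combined rate λ = 4.9 + 7.9 = 12.8 per hour.
Over the interval, μ = 12.8 × 0.75 = 9.6 (a 45-minute period = 0.75 hours).
P(N ≥ 11) = 1 − P(N ≤ 10) ≈ 0.3671.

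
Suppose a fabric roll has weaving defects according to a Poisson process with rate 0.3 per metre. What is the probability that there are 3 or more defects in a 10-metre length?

Over the interval, μ = 0.3 × 10 = 3 (a 10-metre length = 10 metres).
P(N ≥ 3) = 1 − P(N ≤ 2) = 1 − Σ_{j=0}^{2} e^(−μ) μ^j/j! ≈ 0.5768.

0.5768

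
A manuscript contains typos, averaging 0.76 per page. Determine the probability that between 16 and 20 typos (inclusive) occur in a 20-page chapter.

Over the interval, μ = 0.76 × 20 = 15.2 (a 20-page chapter = 20 pages).
P(16 ≤ N ≤ 20) = Σ_{j=16}^{20} e^(−15.2) · 15.2^j/j! ≈ 0.3608.

0.3608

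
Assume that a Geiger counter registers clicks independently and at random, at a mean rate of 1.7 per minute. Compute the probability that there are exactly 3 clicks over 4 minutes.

0.0584

Over the interval, μ = 1.7 × 4 = 6.8 (4 minutes).
P(N = 3) = e^(−μ) μ^3/3! = e^(−6.8) · 6.8^3/6 ≈ 0.0584.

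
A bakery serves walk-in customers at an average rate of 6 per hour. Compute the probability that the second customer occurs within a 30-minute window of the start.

Over the interval, μ = 6 × 0.5 = 3 (a 30-minute window = 0.5 hours).
The second arrival falls in the interval iff at least 2 events occur there: P(S_2 ≤ t) = P(N ≥ 2) = 1 − P(N ≤ 1) ≈ 0.8009.

0.8009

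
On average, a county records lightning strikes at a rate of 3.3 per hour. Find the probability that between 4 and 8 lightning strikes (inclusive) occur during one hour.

0.4127

With mean μ = 3.3 per hour,
P(4 ≤ N ≤ 8) = Σ_{j=4}^{8} e^(−3.3) · 3.3^j/j! ≈ 0.4127.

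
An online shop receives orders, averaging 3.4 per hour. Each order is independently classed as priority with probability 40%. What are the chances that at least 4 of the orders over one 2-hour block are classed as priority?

0.2903

Thinning: the orders that are classed as priority themselves form a Poisson process with rate 0.4 × 3.4 = 1.36 per hour.
Over the interval, μ = 1.36 × 2 = 2.72 (a 2-hour block = 2 hours).
P(N ≥ 4) = 1 − P(N ≤ 3) ≈ 0.2903.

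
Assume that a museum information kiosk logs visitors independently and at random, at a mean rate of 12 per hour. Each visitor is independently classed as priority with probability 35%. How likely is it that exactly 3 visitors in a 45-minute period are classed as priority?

Thinning: the visitors that are classed as priority themselves form a Poisson process with rate 0.35 × 12 = 4.2 per hour.
Over the interval, μ = 4.2 × 0.75 = 3.15 (a 45-minute period = 0.75 hours).
P(N = 3) = e^(−3.15) · 3.15^3/3! ≈ 0.2232.

0.2232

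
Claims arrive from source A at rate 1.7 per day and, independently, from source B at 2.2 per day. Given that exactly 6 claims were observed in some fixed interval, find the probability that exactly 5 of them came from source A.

Given the total, each event is independently from source A with probability p = λ_A/(λ_A+λ_B) = 1.7/3.9 ≈ 0.4359.
So K ~ Binomial(6, 1.7/3.9): P(K = 5) = C(6,5) · (1.7/3.9)^5 · (2.2/3.9)^1 ≈ 0.0533.

0.0533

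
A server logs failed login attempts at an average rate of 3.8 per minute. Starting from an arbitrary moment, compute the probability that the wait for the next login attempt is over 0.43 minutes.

0.1951

The wait for the next event is exponential with rate λ = 3.8 per minute.
P(T > 0.43) = e^(−λt) = e^(−3.8 × 0.43) = e^(−1.634) ≈ 0.1951.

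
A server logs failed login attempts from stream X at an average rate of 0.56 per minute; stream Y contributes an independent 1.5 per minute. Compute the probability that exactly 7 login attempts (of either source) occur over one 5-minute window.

0.0821

Independent Poisson processes superpose: combined rate λ = 0.56 + 1.5 = 2.06 per minute.
Over the interval, μ = 2.06 × 5 = 10.3 (a 5-minute window = 5 minutes).
P(N = 7) = e^(−10.3) · 10.3^7/7! ≈ 0.0821.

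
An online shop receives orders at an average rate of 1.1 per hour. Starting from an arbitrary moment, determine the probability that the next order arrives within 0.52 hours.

0.4356

Inter-arrival times are exponential with rate λ = 1.1 per hour.
P(T ≤ 0.52) = 1 − e^(−λt) = 1 − e^(−1.1 × 0.52) = 1 − e^(−0.572) ≈ 0.4356.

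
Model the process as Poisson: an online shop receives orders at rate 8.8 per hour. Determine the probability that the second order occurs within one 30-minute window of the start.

0.9337

Over the interval, μ = 8.8 × 0.5 = 4.4 (a 30-minute window = 0.5 hours).
The second arrival falls in the interval iff at least 2 events occur there: P(S_2 ≤ t) = P(N ≥ 2) = 1 − P(N ≤ 1) ≈ 0.9337.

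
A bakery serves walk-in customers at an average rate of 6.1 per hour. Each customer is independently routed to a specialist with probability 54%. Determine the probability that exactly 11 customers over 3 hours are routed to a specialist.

Thinning: the customers that are routed to a specialist themselves form a Poisson process with rate 0.54 × 6.1 = 3.294 per hour.
Over the interval, μ = 3.294 × 3 = 9.882 (3 hours).
P(N = 11) = e^(−9.882) · 9.882^11/11! ≈ 0.1123.

0.1123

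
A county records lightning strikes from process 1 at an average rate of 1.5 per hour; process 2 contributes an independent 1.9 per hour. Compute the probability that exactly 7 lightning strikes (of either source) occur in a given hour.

Independent Poisson processes superpose: combined rate λ = 1.5 + 1.9 = 3.4 per hour.
So μ = 3.4.
P(N = 7) = e^(−3.4) · 3.4^7/7! ≈ 0.0348.

0.0348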